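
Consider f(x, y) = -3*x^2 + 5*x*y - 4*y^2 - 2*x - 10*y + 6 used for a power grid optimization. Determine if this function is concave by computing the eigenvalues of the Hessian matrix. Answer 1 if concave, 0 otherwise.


The Hessian of f(x,y) = -3*x^2 + 5*x*y - 4*y^2 - 2*x - 10*y + 6 is:
H = [[-6, 5], [5, -8]]
Trace = -6 - 8 = -14
Determinant = -6*-8 - (5)^2 = 23
Discriminant = (-14)^2 - 4*23 = 104.0
Eigenvalues: lambda_1 = -12.099, lambda_2 = -1.901
The function is concave.

1


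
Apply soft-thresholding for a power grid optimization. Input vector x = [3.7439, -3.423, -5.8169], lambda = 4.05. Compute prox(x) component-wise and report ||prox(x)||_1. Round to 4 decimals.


Soft-thresholding with lambda = 4.05:
prox(3.7439) = sign(3.7439)*max(|3.7439| - 4.05, 0) = 0.0
prox(-3.423) = sign(-3.423)*max(|-3.423| - 4.05, 0) = 0.0
prox(-5.8169) = sign(-5.8169)*max(|-5.8169| - 4.05, 0) = -1.7669
prox(x) = [0.0, 0.0, -1.7669]
||prox(x)||_1 = 0.0 + 0.0 + 1.7669 = 1.7669


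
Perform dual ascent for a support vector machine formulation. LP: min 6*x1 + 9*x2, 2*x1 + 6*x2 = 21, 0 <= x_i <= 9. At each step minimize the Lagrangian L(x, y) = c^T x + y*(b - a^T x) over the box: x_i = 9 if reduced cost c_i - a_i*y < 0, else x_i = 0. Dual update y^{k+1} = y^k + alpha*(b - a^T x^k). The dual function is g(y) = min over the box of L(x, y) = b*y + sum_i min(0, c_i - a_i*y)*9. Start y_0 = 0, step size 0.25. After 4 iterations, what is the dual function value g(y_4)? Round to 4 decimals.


Dual ascent for LP: min 6*x1 + 9*x2, 2*x1 + 6*x2 = 21, 0 <= x_i <= 9
Step 1: y^k = 0.0, reduced costs: (6.0, 9.0)
  x^k = (0.0, 0.0), subgradient = b - a^T x = 21.0
  y^{k+1} = 0.0 + 0.25*21.0 = 5.25
Step 2: y^k = 5.25, reduced costs: (-4.5, -22.5)
  x^k = (9.0, 9.0), subgradient = b - a^T x = -51.0
  y^{k+1} = 5.25 + 0.25*-51.0 = -7.5
Step 3: y^k = -7.5, reduced costs: (21.0, 54.0)
  x^k = (0.0, 0.0), subgradient = b - a^T x = 21.0
  y^{k+1} = -7.5 + 0.25*21.0 = -2.25
Step 4: y^k = -2.25, reduced costs: (10.5, 22.5)
  x^k = (0.0, 0.0), subgradient = b - a^T x = 21.0
  y^{k+1} = -2.25 + 0.25*21.0 = 3.0
Dual objective at y_4 = 3.0: reduced costs (0.0, -9.0), box minimizer x = (0.0, 9.0)
g(y_4) = b*y + (c1 - a1*y)*x1 + (c2 - a2*y)*x2 = 21*3.0 + 0.0*0.0 + (-9.0)*9.0 = 63.0 + 0.0 - 81.0 = -18.0


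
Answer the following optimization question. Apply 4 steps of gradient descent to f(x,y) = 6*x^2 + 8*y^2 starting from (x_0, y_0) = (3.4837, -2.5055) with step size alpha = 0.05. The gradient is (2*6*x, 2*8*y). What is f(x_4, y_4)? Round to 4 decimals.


Gradient descent on f(x,y) = 6*x^2 + 8*y^2.
Starting point: (3.4837, -2.5055), alpha = 0.05
Step 1: grad_x = 2*6*3.4837 = 41.8044, grad_y = 2*8*-2.5055 = -40.088
  x_1 = 3.4837 - 0.05*41.8044 = 1.3935
  y_1 = -2.5055 - 0.05*-40.088 = -0.5011
Step 2: grad_x = 2*6*1.3935 = 16.7218, grad_y = 2*8*-0.5011 = -8.0176
  x_2 = 1.3935 - 0.05*16.7218 = 0.5574
  y_2 = -0.5011 - 0.05*-8.0176 = -0.1002
Step 3: grad_x = 2*6*0.5574 = 6.6887, grad_y = 2*8*-0.1002 = -1.6035
  x_3 = 0.5574 - 0.05*6.6887 = 0.223
  y_3 = -0.1002 - 0.05*-1.6035 = -0.02
Step 4: grad_x = 2*6*0.223 = 2.6755, grad_y = 2*8*-0.02 = -0.3207
  x_4 = 0.223 - 0.05*2.6755 = 0.0892
  y_4 = -0.02 - 0.05*-0.3207 = -0.004
f(0.0892, -0.004) = 6*0.0892^2 + 8*(-0.004)^2 = 0.0478


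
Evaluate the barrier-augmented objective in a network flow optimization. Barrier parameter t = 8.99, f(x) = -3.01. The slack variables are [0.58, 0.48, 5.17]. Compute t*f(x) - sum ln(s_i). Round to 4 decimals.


Step 1: Compute log-barrier.
ln values: [-0.5447, -0.734, 1.6429]
phi = -(-0.5447 - 0.734 + 1.6429) = -0.3642
Step 2: Compute augmented objective.
t*f(x) = 8.99*-3.01 = -27.0599
Total = -27.0599 - 0.3642 = -27.4241


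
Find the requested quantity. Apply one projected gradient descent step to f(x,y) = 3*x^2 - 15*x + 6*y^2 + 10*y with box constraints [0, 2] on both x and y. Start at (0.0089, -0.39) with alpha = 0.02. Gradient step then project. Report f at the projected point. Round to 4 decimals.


Step 1: Compute gradient at (0.0089, -0.39).
grad_x = 2*3*0.0089 - 15 = -14.9466
grad_y = 2*6*-0.39 + 10 = 5.32
Step 2: Gradient step.
x_raw = 0.0089 - 0.02*-14.9466 = 0.3078
y_raw = -0.39 - 0.02*5.32 = -0.4964
Step 3: Project onto [0, 2].
x_proj = clip(0.3078) = 0.3078
y_proj = clip(-0.4964) = 0.0
Step 4: Evaluate f.
f(0.3078, 0.0) = -4.3332


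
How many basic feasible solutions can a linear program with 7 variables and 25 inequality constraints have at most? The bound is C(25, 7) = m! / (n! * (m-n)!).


Each vertex corresponds to some choice of n active constraints out of m, so the number of vertices is at most C(m, n) = m! / (n!(m-n)!).
m = 25, n = 7
Numerator: 25 * 24 * 23 * 22 * 21 * 20 * 19
Denominator: 7! = 5040
C(25, 7) = 480700


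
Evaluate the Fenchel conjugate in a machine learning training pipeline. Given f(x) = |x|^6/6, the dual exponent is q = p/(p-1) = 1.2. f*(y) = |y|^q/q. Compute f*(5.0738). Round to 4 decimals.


The conjugate exponent q satisfies 1/p + 1/q = 1.
p = 6, so q = 6/(6 - 1) = 1.2
|y|^q = 5.0738^1.2 = 7.021
f*(5.0738) = 7.021 / 1.2 = 5.8508


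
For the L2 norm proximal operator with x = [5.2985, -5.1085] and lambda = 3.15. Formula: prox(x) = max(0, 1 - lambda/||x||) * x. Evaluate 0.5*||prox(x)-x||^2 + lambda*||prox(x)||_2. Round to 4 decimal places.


Step 1: Compute ||x||.
||x|| = 7.3601
Step 2: Compute scaling factor.
scale = max(0, 1 - 3.15/7.3601) = 0.572
Step 3: prox(x) = [3.0308, -2.9221]
||prox(x)|| = 4.2101
Step 4: Proximal objective.
0.5*||prox-x||^2 = 4.9613
lambda*||prox|| = 13.2618
Total = 18.223


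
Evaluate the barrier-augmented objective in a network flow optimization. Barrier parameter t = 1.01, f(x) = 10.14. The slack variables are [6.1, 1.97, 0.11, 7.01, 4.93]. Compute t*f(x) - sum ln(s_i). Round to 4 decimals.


Step 1: Compute log-barrier.
ln values: [1.8083, 0.678, -2.2073, 1.9473, 1.5953]
phi = -(1.8083 + 0.678 - 2.2073 + 1.9473 + 1.5953) = -3.8217
Step 2: Compute augmented objective.
t*f(x) = 1.01*10.14 = 10.2414
Total = 10.2414 - 3.8217 = 6.4197


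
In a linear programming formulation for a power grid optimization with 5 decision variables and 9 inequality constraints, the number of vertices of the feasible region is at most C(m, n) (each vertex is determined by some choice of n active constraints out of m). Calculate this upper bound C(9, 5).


Each vertex corresponds to some choice of n active constraints out of m, so the number of vertices is at most C(m, n) = m! / (n!(m-n)!).
m = 9, n = 5
Numerator: 9 * 8 * 7 * 6 * 5
Denominator: 5! = 120
C(9, 5) = 126


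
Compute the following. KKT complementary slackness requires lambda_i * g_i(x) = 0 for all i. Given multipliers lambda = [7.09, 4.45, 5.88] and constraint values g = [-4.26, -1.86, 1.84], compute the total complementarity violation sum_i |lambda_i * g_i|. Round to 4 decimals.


KKT complementary slackness check:
lambda_1 * g_1 = 7.09 * -4.26 = -30.2034
lambda_2 * g_2 = 4.45 * -1.86 = -8.277
lambda_3 * g_3 = 5.88 * 1.84 = 10.8192
Total violation = 30.2034 + 8.277 + 10.8192 = 49.2996


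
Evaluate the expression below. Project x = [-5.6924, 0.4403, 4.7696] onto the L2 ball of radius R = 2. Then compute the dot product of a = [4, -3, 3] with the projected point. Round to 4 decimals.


Step 1: Compute ||x|| (intermediates to 6 decimals).
||x|| = sqrt((-5.6924)^2 + 0.4403^2 + 4.7696^2) = 7.439514
Step 2: Project.
Since ||x|| > R, scale = R/||x|| = 2/7.439514 = 0.268835, proj(x) = scale * x
proj(x) = [-1.530316, 0.118368, 1.282235]
Step 3: Dot product.
a^T * proj(x) = 4*(-1.530316) - 3*0.118368 + 3*1.282235 = -2.6297


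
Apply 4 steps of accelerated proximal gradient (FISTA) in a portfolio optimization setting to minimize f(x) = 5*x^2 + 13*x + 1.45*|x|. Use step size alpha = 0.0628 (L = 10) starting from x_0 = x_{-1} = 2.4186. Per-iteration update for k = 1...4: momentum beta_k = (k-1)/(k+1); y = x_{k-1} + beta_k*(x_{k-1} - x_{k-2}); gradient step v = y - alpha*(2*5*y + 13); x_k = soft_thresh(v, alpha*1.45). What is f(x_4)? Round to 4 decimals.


FISTA on f(x) = 5*x^2 + 13*x + 1.45*|x|
L = 10, alpha = 0.0628
Iteration 1: beta = 0.0, y = 2.4186 + 0.0*(2.4186 - 2.4186) = 2.4186
  grad(y) = 37.186, v = y - alpha*grad = 0.0833
  prox(v) = soft_thresh(0.0833, 0.0911) = 0.0
Iteration 2: beta = 0.3333, y = 0.0 + 0.3333*(0.0 - 2.4186) = -0.8062
  grad(y) = 4.938, v = y - alpha*grad = -1.1163
  prox(v) = soft_thresh(-1.1163, 0.0911) = -1.0252
Iteration 3: beta = 0.5, y = -1.0252 + 0.5*(-1.0252 - 0.0) = -1.5379
  grad(y) = -2.3787, v = y - alpha*grad = -1.3885
  prox(v) = soft_thresh(-1.3885, 0.0911) = -1.2974
Iteration 4: beta = 0.6, y = -1.2974 + 0.6*(-1.2974 + 1.0252) = -1.4607
  grad(y) = -1.6074, v = y - alpha*grad = -1.3598
  prox(v) = soft_thresh(-1.3598, 0.0911) = -1.2687
f(x_4) = 5*(-1.2687)^2 + 13*(-1.2687) + 1.45*|-1.2687| = -6.6054


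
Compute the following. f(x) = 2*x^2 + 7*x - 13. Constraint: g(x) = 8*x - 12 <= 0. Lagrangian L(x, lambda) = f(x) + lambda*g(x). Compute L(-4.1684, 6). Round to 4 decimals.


Step 1: Evaluate f(x).
f(-4.1684) = 2*(-4.1684)^2 + 7*(-4.1684) - 13 = -7.4277
Step 2: Evaluate g(x).
g(-4.1684) = 8*-4.1684 - 12 = -45.3472
Step 3: Compute Lagrangian.
L = -7.4277 + 6*-45.3472 = -279.5109


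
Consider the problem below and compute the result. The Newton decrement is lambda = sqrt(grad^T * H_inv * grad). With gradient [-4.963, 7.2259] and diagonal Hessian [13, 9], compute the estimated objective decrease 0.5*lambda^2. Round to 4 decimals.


Step 1: H is diagonal, so H^(-1) * g = [-0.3818, 0.8029].
Step 2: g^T H^(-1) g = sum_i g_i^2 / H_ii
  = (-4.963)^2/13 + (7.2259)^2/9
  = 1.8947 + 5.8015 = 7.6962
Step 3: Objective decrease = 0.5 * g^T H^(-1) g = 3.8481


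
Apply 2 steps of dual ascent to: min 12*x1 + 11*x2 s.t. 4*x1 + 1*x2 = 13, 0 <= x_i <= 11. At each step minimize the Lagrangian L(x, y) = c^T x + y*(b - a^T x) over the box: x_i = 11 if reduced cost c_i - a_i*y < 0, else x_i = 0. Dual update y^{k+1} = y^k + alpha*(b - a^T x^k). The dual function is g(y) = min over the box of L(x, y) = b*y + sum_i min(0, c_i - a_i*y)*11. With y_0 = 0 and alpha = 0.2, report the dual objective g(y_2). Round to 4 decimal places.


Dual ascent for LP: min 12*x1 + 11*x2, 4*x1 + 1*x2 = 13, 0 <= x_i <= 11
Step 1: y^k = 0.0, reduced costs: (12.0, 11.0)
  x^k = (0.0, 0.0), subgradient = b - a^T x = 13.0
  y^{k+1} = 0.0 + 0.2*13.0 = 2.6
Step 2: y^k = 2.6, reduced costs: (1.6, 8.4)
  x^k = (0.0, 0.0), subgradient = b - a^T x = 13.0
  y^{k+1} = 2.6 + 0.2*13.0 = 5.2
Dual objective at y_2 = 5.2: reduced costs (-8.8, 5.8), box minimizer x = (11.0, 0.0)
g(y_2) = b*y + (c1 - a1*y)*x1 + (c2 - a2*y)*x2 = 13*5.2 + (-8.8)*11.0 + 5.8*0.0 = 67.6 - 96.8 + 0.0 = -29.2


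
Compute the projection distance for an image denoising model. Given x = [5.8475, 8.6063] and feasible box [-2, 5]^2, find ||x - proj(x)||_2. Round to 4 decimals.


Project each component onto [-2, 5].
clip(5.8475) = 5.0, clip(8.6063) = 5.0
Projection = [5.0, 5.0]
Squared diffs: [0.7183, 13.0054]
Distance = sqrt(13.7237) = 3.7045


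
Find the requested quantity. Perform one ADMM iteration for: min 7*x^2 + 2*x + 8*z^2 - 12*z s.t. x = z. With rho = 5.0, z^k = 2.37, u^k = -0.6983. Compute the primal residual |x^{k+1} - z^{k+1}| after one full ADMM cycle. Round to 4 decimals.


ADMM iteration with rho = 5.0, z^k = 2.37, u^k = -0.6983
Step 1: x-update.
Minimize 7*x^2 + 2*x + (5.0/2)*(x - 2.37 - 0.6983)^2
FOC: (2*7 + 5.0)*x = -2 + 5.0*(2.37 + 0.6983)
x^{k+1} = 0.7022
Step 2: z-update.
Minimize 8*z^2 - 12*z + (5.0/2)*(0.7022 - z - 0.6983)^2
FOC: (2*8 + 5.0)*z = 12 + 5.0*(0.7022 - 0.6983)
z^{k+1} = 0.5724
Step 3: u-update.
u^{k+1} = -0.6983 + 0.7022 - 0.5724 = -0.5685
Step 4: Primal residual = |0.7022 - 0.5724| = 0.1298


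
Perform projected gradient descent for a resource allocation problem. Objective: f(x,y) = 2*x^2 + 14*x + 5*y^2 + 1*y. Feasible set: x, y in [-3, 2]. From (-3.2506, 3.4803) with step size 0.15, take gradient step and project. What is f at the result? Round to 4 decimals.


Step 1: Compute gradient at (-3.2506, 3.4803).
grad_x = 2*2*-3.2506 + 14 = 0.9976
grad_y = 2*5*3.4803 + 1 = 35.803
Step 2: Gradient step.
x_raw = -3.2506 - 0.15*0.9976 = -3.4002
y_raw = 3.4803 - 0.15*35.803 = -1.8902
Step 3: Project onto [-3, 2].
x_proj = clip(-3.4002) = -3.0
y_proj = clip(-1.8902) = -1.8902
Step 4: Evaluate f.
f(-3.0, -1.8902) = -8.0268


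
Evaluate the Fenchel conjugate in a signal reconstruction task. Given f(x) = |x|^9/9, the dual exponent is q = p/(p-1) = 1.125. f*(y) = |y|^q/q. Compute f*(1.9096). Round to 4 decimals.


The conjugate exponent q satisfies 1/p + 1/q = 1.
p = 9, so q = 9/(9 - 1) = 1.125
|y|^q = 1.9096^1.125 = 2.0704
f*(1.9096) = 2.0704 / 1.125 = 1.8404


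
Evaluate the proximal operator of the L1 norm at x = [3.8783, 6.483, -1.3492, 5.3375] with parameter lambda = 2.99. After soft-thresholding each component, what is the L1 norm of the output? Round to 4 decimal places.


Soft-thresholding with lambda = 2.99:
prox(3.8783) = sign(3.8783)*max(|3.8783| - 2.99, 0) = 0.8883
prox(6.483) = sign(6.483)*max(|6.483| - 2.99, 0) = 3.493
prox(-1.3492) = sign(-1.3492)*max(|-1.3492| - 2.99, 0) = 0.0
prox(5.3375) = sign(5.3375)*max(|5.3375| - 2.99, 0) = 2.3475
prox(x) = [0.8883, 3.493, 0.0, 2.3475]
||prox(x)||_1 = 0.8883 + 3.493 + 0.0 + 2.3475 = 6.7288


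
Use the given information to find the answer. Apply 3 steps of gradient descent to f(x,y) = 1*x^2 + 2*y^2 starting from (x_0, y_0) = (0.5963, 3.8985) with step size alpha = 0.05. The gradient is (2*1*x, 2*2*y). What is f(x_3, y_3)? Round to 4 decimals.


Gradient descent on f(x,y) = 1*x^2 + 2*y^2.
Starting point: (0.5963, 3.8985), alpha = 0.05
Step 1: grad_x = 2*1*0.5963 = 1.1926, grad_y = 2*2*3.8985 = 15.594
  x_1 = 0.5963 - 0.05*1.1926 = 0.5367
  y_1 = 3.8985 - 0.05*15.594 = 3.1188
Step 2: grad_x = 2*1*0.5367 = 1.0733, grad_y = 2*2*3.1188 = 12.4752
  x_2 = 0.5367 - 0.05*1.0733 = 0.483
  y_2 = 3.1188 - 0.05*12.4752 = 2.495
Step 3: grad_x = 2*1*0.483 = 0.966, grad_y = 2*2*2.495 = 9.9802
  x_3 = 0.483 - 0.05*0.966 = 0.4347
  y_3 = 2.495 - 0.05*9.9802 = 1.996
f(0.4347, 1.996) = 1*0.4347^2 + 2*1.996^2 = 8.1573


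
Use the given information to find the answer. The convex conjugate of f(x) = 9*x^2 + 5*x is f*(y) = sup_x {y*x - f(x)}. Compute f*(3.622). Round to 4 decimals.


f*(y) = sup_x {y*x - a*x^2 - b*x} = sup_x {(y-b)*x - a*x^2}
FOC: (y - b) - 2a*x = 0 => x* = (y - b)/(2a)
x* = (3.622 - 5)/(2*9) = -0.0766
f*(3.622) = (y-b)^2/(4a) = (3.622 - 5)^2/(4*9)
= 1.8989/36 = 0.0527


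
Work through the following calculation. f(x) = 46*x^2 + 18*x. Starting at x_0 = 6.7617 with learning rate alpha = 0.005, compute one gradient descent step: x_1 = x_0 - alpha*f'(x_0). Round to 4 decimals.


We compute the gradient at x_0 and apply the update.
f'(x) = 92*x + 18
f'(6.7617) = 92*6.7617 + 18 = 640.0764
x_1 = 6.7617 - 0.005*640.0764 = 3.5613


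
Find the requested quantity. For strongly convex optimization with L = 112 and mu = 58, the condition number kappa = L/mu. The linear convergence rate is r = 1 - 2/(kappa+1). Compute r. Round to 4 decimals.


Step 1: Compute the condition number.
kappa = L/mu = 112/58 = 1.931
Step 2: Compute the convergence rate.
r = 1 - 2/(kappa + 1) = 1 - 2*mu/(L + mu) = (L - mu)/(L + mu) = 54/170 = 0.3176


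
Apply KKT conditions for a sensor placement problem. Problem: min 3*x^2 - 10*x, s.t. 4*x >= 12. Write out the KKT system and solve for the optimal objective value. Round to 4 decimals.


Step 1: Try lambda = 0 (constraint inactive).
x_unc = 10/(2*3) = 1.6667
Check: 4*1.6667 = 6.6668 < 12 -- violated!
Step 2: Constraint must be active: 4*x = 12
x* = 12/4 = 3.0
lambda = (2*3*3.0 - 10)/4 = 2.0
Step 3: Compute optimal value.
f(x*) = 3*3.0^2 - 10*3.0 = -3.0


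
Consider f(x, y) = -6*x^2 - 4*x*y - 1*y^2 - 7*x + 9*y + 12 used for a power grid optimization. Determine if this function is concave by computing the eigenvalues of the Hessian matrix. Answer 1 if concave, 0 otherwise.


The Hessian of f(x,y) = -6*x^2 - 4*x*y - 1*y^2 - 7*x + 9*y + 12 is:
H = [[-12, -4], [-4, -2]]
Trace = -12 - 2 = -14
Determinant = -12*-2 - (-4)^2 = 8
Discriminant = (-14)^2 - 4*8 = 164.0
Eigenvalues: lambda_1 = -13.4031, lambda_2 = -0.5969
The function is concave.

1


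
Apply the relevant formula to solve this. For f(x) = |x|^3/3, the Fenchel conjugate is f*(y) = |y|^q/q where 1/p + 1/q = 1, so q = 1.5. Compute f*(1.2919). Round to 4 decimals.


The conjugate exponent q satisfies 1/p + 1/q = 1.
p = 3, so q = 3/(3 - 1) = 1.5
|y|^q = 1.2919^1.5 = 1.4684
f*(1.2919) = 1.4684 / 1.5 = 0.9789


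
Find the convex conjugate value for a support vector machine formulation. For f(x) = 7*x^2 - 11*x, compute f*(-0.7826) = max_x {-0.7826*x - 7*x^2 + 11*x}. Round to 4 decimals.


f*(y) = sup_x {y*x - a*x^2 - b*x} = sup_x {(y-b)*x - a*x^2}
FOC: (y - b) - 2a*x = 0 => x* = (y - b)/(2a)
x* = (-0.7826 + 11)/(2*7) = 0.7298
f*(-0.7826) = (y-b)^2/(4a) = (-0.7826 + 11)^2/(4*7)
= 104.3953/28 = 3.7284


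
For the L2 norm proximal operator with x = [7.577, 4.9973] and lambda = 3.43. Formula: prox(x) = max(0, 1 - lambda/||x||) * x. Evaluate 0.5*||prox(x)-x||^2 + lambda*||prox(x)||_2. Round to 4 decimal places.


Step 1: Compute ||x||.
||x|| = 9.0766
Step 2: Compute scaling factor.
scale = max(0, 1 - 3.43/9.0766) = 0.6221
Step 3: prox(x) = [4.7137, 3.1088]
||prox(x)|| = 5.6466
Step 4: Proximal objective.
0.5*||prox-x||^2 = 5.8825
lambda*||prox|| = 19.3678
Total = 25.2501


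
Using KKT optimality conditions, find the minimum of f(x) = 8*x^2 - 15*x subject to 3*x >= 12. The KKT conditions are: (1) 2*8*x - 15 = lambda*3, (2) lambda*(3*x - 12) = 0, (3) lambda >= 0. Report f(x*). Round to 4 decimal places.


Step 1: Try lambda = 0 (constraint inactive).
x_unc = 15/(2*8) = 0.9375
Check: 3*0.9375 = 2.8125 < 12 -- violated!
Step 2: Constraint must be active: 3*x = 12
x* = 12/3 = 4.0
lambda = (2*8*4.0 - 15)/3 = 16.3333
Step 3: Compute optimal value.
f(x*) = 8*4.0^2 - 15*4.0 = 68.0


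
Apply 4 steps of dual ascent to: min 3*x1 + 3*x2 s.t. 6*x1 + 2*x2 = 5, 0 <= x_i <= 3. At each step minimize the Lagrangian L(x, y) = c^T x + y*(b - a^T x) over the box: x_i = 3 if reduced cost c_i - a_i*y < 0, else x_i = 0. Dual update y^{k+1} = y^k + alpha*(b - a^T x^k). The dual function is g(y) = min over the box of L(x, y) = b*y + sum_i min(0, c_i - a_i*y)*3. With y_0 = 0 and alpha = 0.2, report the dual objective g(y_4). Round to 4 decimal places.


Dual ascent for LP: min 3*x1 + 3*x2, 6*x1 + 2*x2 = 5, 0 <= x_i <= 3
Step 1: y^k = 0.0, reduced costs: (3.0, 3.0)
  x^k = (0.0, 0.0), subgradient = b - a^T x = 5.0
  y^{k+1} = 0.0 + 0.2*5.0 = 1.0
Step 2: y^k = 1.0, reduced costs: (-3.0, 1.0)
  x^k = (3.0, 0.0), subgradient = b - a^T x = -13.0
  y^{k+1} = 1.0 + 0.2*-13.0 = -1.6
Step 3: y^k = -1.6, reduced costs: (12.6, 6.2)
  x^k = (0.0, 0.0), subgradient = b - a^T x = 5.0
  y^{k+1} = -1.6 + 0.2*5.0 = -0.6
Step 4: y^k = -0.6, reduced costs: (6.6, 4.2)
  x^k = (0.0, 0.0), subgradient = b - a^T x = 5.0
  y^{k+1} = -0.6 + 0.2*5.0 = 0.4
Dual objective at y_4 = 0.4: reduced costs (0.6, 2.2), box minimizer x = (0.0, 0.0)
g(y_4) = b*y + (c1 - a1*y)*x1 + (c2 - a2*y)*x2 = 5*0.4 + 0.6*0.0 + 2.2*0.0 = 2.0 + 0.0 + 0.0 = 2.0


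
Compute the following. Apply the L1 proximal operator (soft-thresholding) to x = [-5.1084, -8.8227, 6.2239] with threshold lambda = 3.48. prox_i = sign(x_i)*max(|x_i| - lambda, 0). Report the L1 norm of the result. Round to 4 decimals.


Soft-thresholding with lambda = 3.48:
prox(-5.1084) = sign(-5.1084)*max(|-5.1084| - 3.48, 0) = -1.6284
prox(-8.8227) = sign(-8.8227)*max(|-8.8227| - 3.48, 0) = -5.3427
prox(6.2239) = sign(6.2239)*max(|6.2239| - 3.48, 0) = 2.7439
prox(x) = [-1.6284, -5.3427, 2.7439]
||prox(x)||_1 = 1.6284 + 5.3427 + 2.7439 = 9.715


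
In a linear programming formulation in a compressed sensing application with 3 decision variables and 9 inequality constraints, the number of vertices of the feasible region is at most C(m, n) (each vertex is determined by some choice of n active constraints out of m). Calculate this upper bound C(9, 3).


Each vertex corresponds to some choice of n active constraints out of m, so the number of vertices is at most C(m, n) = m! / (n!(m-n)!).
m = 9, n = 3
Numerator: 9 * 8 * 7
Denominator: 3! = 6
C(9, 3) = 84


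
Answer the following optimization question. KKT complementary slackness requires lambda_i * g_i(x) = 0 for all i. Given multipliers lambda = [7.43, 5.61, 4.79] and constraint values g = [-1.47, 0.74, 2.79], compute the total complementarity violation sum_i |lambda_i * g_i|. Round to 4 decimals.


KKT complementary slackness check:
lambda_1 * g_1 = 7.43 * -1.47 = -10.9221
lambda_2 * g_2 = 5.61 * 0.74 = 4.1514
lambda_3 * g_3 = 4.79 * 2.79 = 13.3641
Total violation = 10.9221 + 4.1514 + 13.3641 = 28.4376


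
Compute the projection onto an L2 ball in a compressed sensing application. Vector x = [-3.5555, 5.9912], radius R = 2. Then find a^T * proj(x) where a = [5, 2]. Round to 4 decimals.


Step 1: Compute ||x|| (intermediates to 6 decimals).
||x|| = sqrt((-3.5555)^2 + 5.9912^2) = 6.966782
Step 2: Project.
Since ||x|| > R, scale = R/||x|| = 2/6.966782 = 0.287077, proj(x) = scale * x
proj(x) = [-1.020702, 1.719936]
Step 3: Dot product.
a^T * proj(x) = 5*(-1.020702) + 2*1.719936 = -1.6636


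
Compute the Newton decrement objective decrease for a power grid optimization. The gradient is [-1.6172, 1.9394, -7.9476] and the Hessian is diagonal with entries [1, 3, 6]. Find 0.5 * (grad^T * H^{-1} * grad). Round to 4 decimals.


Step 1: H is diagonal, so H^(-1) * g = [-1.6172, 0.6465, -1.3246].
Step 2: g^T H^(-1) g = sum_i g_i^2 / H_ii
  = (-1.6172)^2/1 + (1.9394)^2/3 + (-7.9476)^2/6
  = 2.6153 + 1.2538 + 10.5274 = 14.3965
Step 3: Objective decrease = 0.5 * g^T H^(-1) g = 7.1982


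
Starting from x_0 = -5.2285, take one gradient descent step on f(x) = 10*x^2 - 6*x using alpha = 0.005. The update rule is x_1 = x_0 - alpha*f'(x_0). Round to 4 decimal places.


We compute the gradient at x_0 and apply the update.
f'(x) = 20*x - 6
f'(-5.2285) = 20*-5.2285 - 6 = -110.57
x_1 = -5.2285 - 0.005*-110.57 = -4.6757


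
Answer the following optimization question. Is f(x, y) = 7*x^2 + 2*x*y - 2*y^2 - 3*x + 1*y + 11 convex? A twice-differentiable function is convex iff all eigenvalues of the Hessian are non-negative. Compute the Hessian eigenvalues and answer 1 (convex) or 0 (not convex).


The Hessian of f(x,y) = 7*x^2 + 2*x*y - 2*y^2 - 3*x + 1*y + 11 is:
H = [[14, 2], [2, -4]]
Trace = 14 - 4 = 10
Determinant = 14*-4 - (2)^2 = -60
Discriminant = (10)^2 - 4*-60 = 340.0
Eigenvalues: lambda_1 = -4.2195, lambda_2 = 14.2195
The function is not convex.

0


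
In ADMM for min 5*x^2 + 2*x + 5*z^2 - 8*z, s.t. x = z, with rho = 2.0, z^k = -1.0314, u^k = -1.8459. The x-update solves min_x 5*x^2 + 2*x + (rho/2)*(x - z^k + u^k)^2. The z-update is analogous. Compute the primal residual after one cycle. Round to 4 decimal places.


ADMM iteration with rho = 2.0, z^k = -1.0314, u^k = -1.8459
Step 1: x-update.
Minimize 5*x^2 + 2*x + (2.0/2)*(x + 1.0314 - 1.8459)^2
FOC: (2*5 + 2.0)*x = -2 + 2.0*(-1.0314 + 1.8459)
x^{k+1} = -0.0309
Step 2: z-update.
Minimize 5*z^2 - 8*z + (2.0/2)*(-0.0309 - z - 1.8459)^2
FOC: (2*5 + 2.0)*z = 8 + 2.0*(-0.0309 - 1.8459)
z^{k+1} = 0.3539
Step 3: u-update.
u^{k+1} = -1.8459 - 0.0309 - 0.3539 = -2.2307
Step 4: Primal residual = |-0.0309 - 0.3539| = 0.3848


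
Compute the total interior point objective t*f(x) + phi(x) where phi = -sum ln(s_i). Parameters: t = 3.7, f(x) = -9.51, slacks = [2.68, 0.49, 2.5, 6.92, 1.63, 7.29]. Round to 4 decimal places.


Step 1: Compute log-barrier.
ln values: [0.9858, -0.7133, 0.9163, 1.9344, 0.4886, 1.9865]
phi = -(0.9858 - 0.7133 + 0.9163 + 1.9344 + 0.4886 + 1.9865) = -5.5983
Step 2: Compute augmented objective.
t*f(x) = 3.7*-9.51 = -35.187
Total = -35.187 - 5.5983 = -40.7853


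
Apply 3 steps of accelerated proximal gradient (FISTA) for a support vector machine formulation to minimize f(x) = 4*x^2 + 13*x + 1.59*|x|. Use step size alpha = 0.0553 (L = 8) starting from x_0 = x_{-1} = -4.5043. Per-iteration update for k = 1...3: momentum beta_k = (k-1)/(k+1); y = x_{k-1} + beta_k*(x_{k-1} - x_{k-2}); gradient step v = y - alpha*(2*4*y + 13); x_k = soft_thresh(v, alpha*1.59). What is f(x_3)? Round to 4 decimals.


FISTA on f(x) = 4*x^2 + 13*x + 1.59*|x|
L = 8, alpha = 0.0553
Iteration 1: beta = 0.0, y = -4.5043 + 0.0*(-4.5043 + 4.5043) = -4.5043
  grad(y) = -23.0344, v = y - alpha*grad = -3.2305
  prox(v) = soft_thresh(-3.2305, 0.0879) = -3.1426
Iteration 2: beta = 0.3333, y = -3.1426 + 0.3333*(-3.1426 + 4.5043) = -2.6887
  grad(y) = -8.5093, v = y - alpha*grad = -2.2181
  prox(v) = soft_thresh(-2.2181, 0.0879) = -2.1302
Iteration 3: beta = 0.5, y = -2.1302 + 0.5*(-2.1302 + 3.1426) = -1.624
  grad(y) = 0.0082, v = y - alpha*grad = -1.6244
  prox(v) = soft_thresh(-1.6244, 0.0879) = -1.5365
f(x_3) = 4*(-1.5365)^2 + 13*(-1.5365) + 1.59*|-1.5365| = -8.0881


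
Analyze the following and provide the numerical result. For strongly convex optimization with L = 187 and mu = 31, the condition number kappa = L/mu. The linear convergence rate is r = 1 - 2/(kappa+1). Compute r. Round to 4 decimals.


Step 1: Compute the condition number.
kappa = L/mu = 187/31 = 6.0323
Step 2: Compute the convergence rate.
r = 1 - 2/(kappa + 1) = 1 - 2*mu/(L + mu) = (L - mu)/(L + mu) = 156/218 = 0.7156


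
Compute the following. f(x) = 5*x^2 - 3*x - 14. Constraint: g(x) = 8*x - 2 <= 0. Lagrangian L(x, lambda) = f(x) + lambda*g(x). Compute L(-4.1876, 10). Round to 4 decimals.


Step 1: Evaluate f(x).
f(-4.1876) = 5*(-4.1876)^2 - 3*(-4.1876) - 14 = 86.2428
Step 2: Evaluate g(x).
g(-4.1876) = 8*-4.1876 - 2 = -35.5008
Step 3: Compute Lagrangian.
L = 86.2428 + 10*-35.5008 = -268.7652


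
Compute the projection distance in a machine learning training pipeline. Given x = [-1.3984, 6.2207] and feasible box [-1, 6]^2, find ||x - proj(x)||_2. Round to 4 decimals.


Project each component onto [-1, 6].
clip(-1.3984) = -1.0, clip(6.2207) = 6.0
Projection = [-1.0, 6.0]
Squared diffs: [0.1587, 0.0487]
Distance = sqrt(0.2074) = 0.4554


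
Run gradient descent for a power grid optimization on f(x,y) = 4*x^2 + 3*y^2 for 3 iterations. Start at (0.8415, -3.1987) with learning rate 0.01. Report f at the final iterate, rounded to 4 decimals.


Gradient descent on f(x,y) = 4*x^2 + 3*y^2.
Starting point: (0.8415, -3.1987), alpha = 0.01
Step 1: grad_x = 2*4*0.8415 = 6.732, grad_y = 2*3*-3.1987 = -19.1922
  x_1 = 0.8415 - 0.01*6.732 = 0.7742
  y_1 = -3.1987 - 0.01*-19.1922 = -3.0068
Step 2: grad_x = 2*4*0.7742 = 6.1934, grad_y = 2*3*-3.0068 = -18.0407
  x_2 = 0.7742 - 0.01*6.1934 = 0.7122
  y_2 = -3.0068 - 0.01*-18.0407 = -2.8264
Step 3: grad_x = 2*4*0.7122 = 5.698, grad_y = 2*3*-2.8264 = -16.9582
  x_3 = 0.7122 - 0.01*5.698 = 0.6553
  y_3 = -2.8264 - 0.01*-16.9582 = -2.6568
f(0.6553, -2.6568) = 4*0.6553^2 + 3*(-2.6568)^2 = 22.8931


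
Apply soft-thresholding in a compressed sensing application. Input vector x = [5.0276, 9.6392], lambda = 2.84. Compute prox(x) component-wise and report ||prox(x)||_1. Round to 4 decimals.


Soft-thresholding with lambda = 2.84:
prox(5.0276) = sign(5.0276)*max(|5.0276| - 2.84, 0) = 2.1876
prox(9.6392) = sign(9.6392)*max(|9.6392| - 2.84, 0) = 6.7992
prox(x) = [2.1876, 6.7992]
||prox(x)||_1 = 2.1876 + 6.7992 = 8.9868


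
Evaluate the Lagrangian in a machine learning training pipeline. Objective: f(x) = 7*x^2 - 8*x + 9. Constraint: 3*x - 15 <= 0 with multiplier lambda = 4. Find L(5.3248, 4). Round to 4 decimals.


Step 1: Evaluate f(x).
f(5.3248) = 7*5.3248^2 - 8*5.3248 + 9 = 164.8761
Step 2: Evaluate g(x).
g(5.3248) = 3*5.3248 - 15 = 0.9744
Step 3: Compute Lagrangian.
L = 164.8761 + 4*0.9744 = 168.7737


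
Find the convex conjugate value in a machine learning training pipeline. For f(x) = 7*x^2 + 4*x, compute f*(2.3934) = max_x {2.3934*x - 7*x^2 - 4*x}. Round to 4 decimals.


f*(y) = sup_x {y*x - a*x^2 - b*x} = sup_x {(y-b)*x - a*x^2}
FOC: (y - b) - 2a*x = 0 => x* = (y - b)/(2a)
x* = (2.3934 - 4)/(2*7) = -0.1148
f*(2.3934) = (y-b)^2/(4a) = (2.3934 - 4)^2/(4*7)
= 2.5812/28 = 0.0922


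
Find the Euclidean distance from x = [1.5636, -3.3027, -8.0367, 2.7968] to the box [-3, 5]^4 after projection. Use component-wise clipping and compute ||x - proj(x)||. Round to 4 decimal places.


Project each component onto [-3, 5].
clip(1.5636) = 1.5636, clip(-3.3027) = -3.0, clip(-8.0367) = -3.0, clip(2.7968) = 2.7968
Projection = [1.5636, -3.0, -3.0, 2.7968]
Squared diffs: [0.0, 0.0916, 25.3683, 0.0]
Distance = sqrt(25.4599) = 5.0458


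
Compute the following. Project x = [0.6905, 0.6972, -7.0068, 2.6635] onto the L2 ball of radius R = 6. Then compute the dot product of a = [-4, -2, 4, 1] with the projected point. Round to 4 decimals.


Step 1: Compute ||x|| (intermediates to 6 decimals).
||x|| = sqrt(0.6905^2 + 0.6972^2 + (-7.0068)^2 + 2.6635^2) = 7.559918
Step 2: Project.
Since ||x|| > R, scale = R/||x|| = 6/7.559918 = 0.793659, proj(x) = scale * x
proj(x) = [0.548022, 0.553339, -5.56101, 2.113911]
Step 3: Dot product.
a^T * proj(x) = -4*0.548022 - 2*0.553339 + 4*(-5.56101) + 1*2.113911 = -23.4289


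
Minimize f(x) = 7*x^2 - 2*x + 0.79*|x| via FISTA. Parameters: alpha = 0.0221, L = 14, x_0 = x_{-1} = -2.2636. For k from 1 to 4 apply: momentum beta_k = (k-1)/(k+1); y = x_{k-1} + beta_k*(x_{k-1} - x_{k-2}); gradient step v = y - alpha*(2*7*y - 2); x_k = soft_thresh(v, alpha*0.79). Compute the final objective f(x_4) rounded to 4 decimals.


FISTA on f(x) = 7*x^2 - 2*x + 0.79*|x|
L = 14, alpha = 0.0221
Iteration 1: beta = 0.0, y = -2.2636 + 0.0*(-2.2636 + 2.2636) = -2.2636
  grad(y) = -33.6904, v = y - alpha*grad = -1.519
  prox(v) = soft_thresh(-1.519, 0.0175) = -1.5016
Iteration 2: beta = 0.3333, y = -1.5016 + 0.3333*(-1.5016 + 2.2636) = -1.2476
  grad(y) = -19.4661, v = y - alpha*grad = -0.8174
  prox(v) = soft_thresh(-0.8174, 0.0175) = -0.7999
Iteration 3: beta = 0.5, y = -0.7999 + 0.5*(-0.7999 + 1.5016) = -0.4491
  grad(y) = -8.2872, v = y - alpha*grad = -0.2659
  prox(v) = soft_thresh(-0.2659, 0.0175) = -0.2485
Iteration 4: beta = 0.6, y = -0.2485 + 0.6*(-0.2485 + 0.7999) = 0.0824
  grad(y) = -0.8466, v = y - alpha*grad = 0.1011
  prox(v) = soft_thresh(0.1011, 0.0175) = 0.0836
f(x_4) = 7*0.0836^2 - 2*0.0836 + 0.79*|0.0836| = -0.0522


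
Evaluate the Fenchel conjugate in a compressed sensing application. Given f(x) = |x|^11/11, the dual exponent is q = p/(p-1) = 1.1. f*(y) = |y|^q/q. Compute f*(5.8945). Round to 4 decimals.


The conjugate exponent q satisfies 1/p + 1/q = 1.
p = 11, so q = 11/(11 - 1) = 1.1
|y|^q = 5.8945^1.1 = 7.0387
f*(5.8945) = 7.0387 / 1.1 = 6.3988


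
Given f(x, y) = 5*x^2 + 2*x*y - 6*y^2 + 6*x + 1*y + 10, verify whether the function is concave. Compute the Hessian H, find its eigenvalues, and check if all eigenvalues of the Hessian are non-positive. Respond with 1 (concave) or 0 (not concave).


The Hessian of f(x,y) = 5*x^2 + 2*x*y - 6*y^2 + 6*x + 1*y + 10 is:
H = [[10, 2], [2, -12]]
Trace = 10 - 12 = -2
Determinant = 10*-12 - (2)^2 = -124
Discriminant = (-2)^2 - 4*-124 = 500.0
Eigenvalues: lambda_1 = -12.1803, lambda_2 = 10.1803
The function is not concave.

0


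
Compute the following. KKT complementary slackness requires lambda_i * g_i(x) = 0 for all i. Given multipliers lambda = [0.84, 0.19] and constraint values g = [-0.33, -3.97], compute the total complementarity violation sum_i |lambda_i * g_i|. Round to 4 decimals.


KKT complementary slackness check:
lambda_1 * g_1 = 0.84 * -0.33 = -0.2772
lambda_2 * g_2 = 0.19 * -3.97 = -0.7543
Total violation = 0.2772 + 0.7543 = 1.0315


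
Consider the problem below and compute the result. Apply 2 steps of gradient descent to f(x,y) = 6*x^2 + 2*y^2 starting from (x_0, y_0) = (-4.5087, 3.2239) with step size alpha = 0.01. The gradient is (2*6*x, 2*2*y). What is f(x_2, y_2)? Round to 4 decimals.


Gradient descent on f(x,y) = 6*x^2 + 2*y^2.
Starting point: (-4.5087, 3.2239), alpha = 0.01
Step 1: grad_x = 2*6*-4.5087 = -54.1044, grad_y = 2*2*3.2239 = 12.8956
  x_1 = -4.5087 - 0.01*-54.1044 = -3.9677
  y_1 = 3.2239 - 0.01*12.8956 = 3.0949
Step 2: grad_x = 2*6*-3.9677 = -47.6119, grad_y = 2*2*3.0949 = 12.3798
  x_2 = -3.9677 - 0.01*-47.6119 = -3.4915
  y_2 = 3.0949 - 0.01*12.3798 = 2.9711
f(-3.4915, 2.9711) = 6*(-3.4915)^2 + 2*2.9711^2 = 90.8004


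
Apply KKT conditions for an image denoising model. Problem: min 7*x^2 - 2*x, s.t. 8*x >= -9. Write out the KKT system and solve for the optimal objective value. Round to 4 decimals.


Step 1: Try lambda = 0 (constraint inactive).
Stationarity: 2*7*x - 2 = 0
x* = 2/(2*7) = 1/7 = 0.1429 (rounded; the exact value 1/7 is used below)
Check constraint: 8*0.1429 = 1.1432 >= -9 -- satisfied.
Step 2: Compute optimal value.
f(x*) = 7*(1/7)^2 - 2*(1/7) = -0.1429


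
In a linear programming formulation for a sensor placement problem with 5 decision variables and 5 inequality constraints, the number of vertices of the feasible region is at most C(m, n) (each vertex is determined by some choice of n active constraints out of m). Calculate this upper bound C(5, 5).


Each vertex corresponds to some choice of n active constraints out of m, so the number of vertices is at most C(m, n) = m! / (n!(m-n)!).
m = 5, n = 5
Numerator: 5 * 4 * 3 * 2 * 1
Denominator: 5! = 120
C(5, 5) = 1


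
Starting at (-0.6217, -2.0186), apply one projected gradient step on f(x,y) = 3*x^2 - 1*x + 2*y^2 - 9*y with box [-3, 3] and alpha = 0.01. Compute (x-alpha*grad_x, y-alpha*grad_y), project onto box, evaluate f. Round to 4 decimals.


Step 1: Compute gradient at (-0.6217, -2.0186).
grad_x = 2*3*-0.6217 - 1 = -4.7302
grad_y = 2*2*-2.0186 - 9 = -17.0744
Step 2: Gradient step.
x_raw = -0.6217 - 0.01*-4.7302 = -0.5744
y_raw = -2.0186 - 0.01*-17.0744 = -1.8479
Step 3: Project onto [-3, 3].
x_proj = clip(-0.5744) = -0.5744
y_proj = clip(-1.8479) = -1.8479
Step 4: Evaluate f.
f(-0.5744, -1.8479) = 25.024


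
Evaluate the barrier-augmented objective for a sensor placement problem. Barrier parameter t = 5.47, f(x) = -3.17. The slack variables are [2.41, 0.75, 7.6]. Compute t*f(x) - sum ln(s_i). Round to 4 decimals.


Step 1: Compute log-barrier.
ln values: [0.8796, -0.2877, 2.0281]
phi = -(0.8796 - 0.2877 + 2.0281) = -2.6201
Step 2: Compute augmented objective.
t*f(x) = 5.47*-3.17 = -17.3399
Total = -17.3399 - 2.6201 = -19.96


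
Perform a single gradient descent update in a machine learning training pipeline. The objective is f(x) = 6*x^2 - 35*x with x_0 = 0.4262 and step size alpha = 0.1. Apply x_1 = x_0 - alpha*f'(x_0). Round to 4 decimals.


We compute the gradient at x_0 and apply the update.
f'(x) = 12*x - 35
f'(0.4262) = 12*0.4262 - 35 = -29.8856
x_1 = 0.4262 - 0.1*-29.8856 = 3.4148


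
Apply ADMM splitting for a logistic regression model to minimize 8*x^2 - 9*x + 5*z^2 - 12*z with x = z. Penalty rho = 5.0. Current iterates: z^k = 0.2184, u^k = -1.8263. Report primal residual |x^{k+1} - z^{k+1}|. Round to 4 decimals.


ADMM iteration with rho = 5.0, z^k = 0.2184, u^k = -1.8263
Step 1: x-update.
Minimize 8*x^2 - 9*x + (5.0/2)*(x - 0.2184 - 1.8263)^2
FOC: (2*8 + 5.0)*x = 9 + 5.0*(0.2184 + 1.8263)
x^{k+1} = 0.9154
Step 2: z-update.
Minimize 5*z^2 - 12*z + (5.0/2)*(0.9154 - z - 1.8263)^2
FOC: (2*5 + 5.0)*z = 12 + 5.0*(0.9154 - 1.8263)
z^{k+1} = 0.4964
Step 3: u-update.
u^{k+1} = -1.8263 + 0.9154 - 0.4964 = -1.4073
Step 4: Primal residual = |0.9154 - 0.4964| = 0.419


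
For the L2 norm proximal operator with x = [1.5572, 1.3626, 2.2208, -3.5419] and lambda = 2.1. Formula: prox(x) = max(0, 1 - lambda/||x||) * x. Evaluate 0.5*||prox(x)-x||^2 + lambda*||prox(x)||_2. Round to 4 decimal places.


Step 1: Compute ||x||.
||x|| = 4.6646
Step 2: Compute scaling factor.
scale = max(0, 1 - 2.1/4.6646) = 0.5498
Step 3: prox(x) = [0.8562, 0.7492, 1.221, -1.9473]
||prox(x)|| = 2.5646
Step 4: Proximal objective.
0.5*||prox-x||^2 = 2.205
lambda*||prox|| = 5.3857
Total = 7.5907


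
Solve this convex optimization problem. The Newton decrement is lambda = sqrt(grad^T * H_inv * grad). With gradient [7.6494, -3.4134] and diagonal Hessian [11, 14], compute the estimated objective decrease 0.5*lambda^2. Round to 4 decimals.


Step 1: H is diagonal, so H^(-1) * g = [0.6954, -0.2438].
Step 2: g^T H^(-1) g = sum_i g_i^2 / H_ii
  = (7.6494)^2/11 + (-3.4134)^2/14
  = 5.3194 + 0.8322 = 6.1516
Step 3: Objective decrease = 0.5 * g^T H^(-1) g = 3.0758


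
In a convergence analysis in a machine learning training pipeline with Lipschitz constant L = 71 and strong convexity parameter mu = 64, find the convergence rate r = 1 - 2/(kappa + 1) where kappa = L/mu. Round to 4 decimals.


Step 1: Compute the condition number.
kappa = L/mu = 71/64 = 1.1094
Step 2: Compute the convergence rate.
r = 1 - 2/(kappa + 1) = 1 - 2*mu/(L + mu) = (L - mu)/(L + mu) = 7/135 = 0.0519


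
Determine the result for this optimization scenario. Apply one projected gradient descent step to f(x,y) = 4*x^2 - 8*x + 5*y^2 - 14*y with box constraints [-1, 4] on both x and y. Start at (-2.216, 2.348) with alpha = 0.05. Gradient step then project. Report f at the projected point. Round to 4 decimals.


Step 1: Compute gradient at (-2.216, 2.348).
grad_x = 2*4*-2.216 - 8 = -25.728
grad_y = 2*5*2.348 - 14 = 9.48
Step 2: Gradient step.
x_raw = -2.216 - 0.05*-25.728 = -0.9296
y_raw = 2.348 - 0.05*9.48 = 1.874
Step 3: Project onto [-1, 4].
x_proj = clip(-0.9296) = -0.9296
y_proj = clip(1.874) = 1.874
Step 4: Evaluate f.
f(-0.9296, 1.874) = 2.2168


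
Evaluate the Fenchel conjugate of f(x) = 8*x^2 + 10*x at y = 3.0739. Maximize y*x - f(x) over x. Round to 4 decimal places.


f*(y) = sup_x {y*x - a*x^2 - b*x} = sup_x {(y-b)*x - a*x^2}
FOC: (y - b) - 2a*x = 0 => x* = (y - b)/(2a)
x* = (3.0739 - 10)/(2*8) = -0.4329
f*(3.0739) = (y-b)^2/(4a) = (3.0739 - 10)^2/(4*8)
= 47.9709/32 = 1.4991


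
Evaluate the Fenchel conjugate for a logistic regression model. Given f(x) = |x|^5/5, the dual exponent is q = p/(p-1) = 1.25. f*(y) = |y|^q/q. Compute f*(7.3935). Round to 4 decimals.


The conjugate exponent q satisfies 1/p + 1/q = 1.
p = 5, so q = 5/(5 - 1) = 1.25
|y|^q = 7.3935^1.25 = 12.1917
f*(7.3935) = 12.1917 / 1.25 = 9.7533


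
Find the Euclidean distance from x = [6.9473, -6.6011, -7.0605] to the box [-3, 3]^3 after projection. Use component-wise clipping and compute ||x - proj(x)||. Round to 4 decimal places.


Project each component onto [-3, 3].
clip(6.9473) = 3.0, clip(-6.6011) = -3.0, clip(-7.0605) = -3.0
Projection = [3.0, -3.0, -3.0]
Squared diffs: [15.5812, 12.9679, 16.4877]
Distance = sqrt(45.0368) = 6.7109


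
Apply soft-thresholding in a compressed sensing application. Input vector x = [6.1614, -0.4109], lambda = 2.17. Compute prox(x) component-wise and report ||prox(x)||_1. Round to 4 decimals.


Soft-thresholding with lambda = 2.17:
prox(6.1614) = sign(6.1614)*max(|6.1614| - 2.17, 0) = 3.9914
prox(-0.4109) = sign(-0.4109)*max(|-0.4109| - 2.17, 0) = 0.0
prox(x) = [3.9914, 0.0]
||prox(x)||_1 = 3.9914 + 0.0 = 3.9914


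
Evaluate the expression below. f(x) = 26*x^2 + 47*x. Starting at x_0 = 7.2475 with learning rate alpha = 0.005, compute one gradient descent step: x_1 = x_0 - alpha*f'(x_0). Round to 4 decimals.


We compute the gradient at x_0 and apply the update.
f'(x) = 52*x + 47
f'(7.2475) = 52*7.2475 + 47 = 423.87
x_1 = 7.2475 - 0.005*423.87 = 5.1282


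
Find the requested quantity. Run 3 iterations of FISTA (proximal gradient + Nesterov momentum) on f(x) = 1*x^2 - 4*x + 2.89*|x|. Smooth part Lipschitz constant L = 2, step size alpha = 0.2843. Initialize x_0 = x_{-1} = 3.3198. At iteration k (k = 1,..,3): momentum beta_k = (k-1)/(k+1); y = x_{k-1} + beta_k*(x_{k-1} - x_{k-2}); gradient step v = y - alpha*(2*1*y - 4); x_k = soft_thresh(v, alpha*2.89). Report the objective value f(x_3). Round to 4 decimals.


FISTA on f(x) = 1*x^2 - 4*x + 2.89*|x|
L = 2, alpha = 0.2843
Iteration 1: beta = 0.0, y = 3.3198 + 0.0*(3.3198 - 3.3198) = 3.3198
  grad(y) = 2.6396, v = y - alpha*grad = 2.5694
  prox(v) = soft_thresh(2.5694, 0.8216) = 1.7477
Iteration 2: beta = 0.3333, y = 1.7477 + 0.3333*(1.7477 - 3.3198) = 1.2237
  grad(y) = -1.5526, v = y - alpha*grad = 1.6651
  prox(v) = soft_thresh(1.6651, 0.8216) = 0.8435
Iteration 3: beta = 0.5, y = 0.8435 + 0.5*(0.8435 - 1.7477) = 0.3914
  grad(y) = -3.2173, v = y - alpha*grad = 1.306
  prox(v) = soft_thresh(1.306, 0.8216) = 0.4844
f(x_3) = 1*0.4844^2 - 4*0.4844 + 2.89*|0.4844| = -0.303
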